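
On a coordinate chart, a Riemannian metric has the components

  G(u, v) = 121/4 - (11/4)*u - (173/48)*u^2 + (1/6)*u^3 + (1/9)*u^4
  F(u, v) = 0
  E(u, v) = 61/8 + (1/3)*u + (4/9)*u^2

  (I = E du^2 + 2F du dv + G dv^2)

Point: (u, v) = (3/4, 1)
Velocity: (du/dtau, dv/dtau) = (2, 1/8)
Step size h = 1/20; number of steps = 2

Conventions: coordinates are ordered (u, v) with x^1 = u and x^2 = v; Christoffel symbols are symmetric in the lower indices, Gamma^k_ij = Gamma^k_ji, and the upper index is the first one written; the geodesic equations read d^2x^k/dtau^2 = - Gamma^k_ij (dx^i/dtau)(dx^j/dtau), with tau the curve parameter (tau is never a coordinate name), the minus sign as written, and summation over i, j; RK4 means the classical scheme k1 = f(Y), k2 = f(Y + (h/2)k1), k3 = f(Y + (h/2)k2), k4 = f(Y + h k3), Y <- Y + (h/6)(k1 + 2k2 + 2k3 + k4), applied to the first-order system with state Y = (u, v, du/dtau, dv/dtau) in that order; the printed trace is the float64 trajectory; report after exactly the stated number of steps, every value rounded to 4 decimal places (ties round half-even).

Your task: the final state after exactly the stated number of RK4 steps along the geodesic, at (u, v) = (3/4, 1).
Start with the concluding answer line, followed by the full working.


Answer: u = 0.9487, v = 1.0129, du/dtau = 1.9731, dv/dtau = 0.1333

f(Y) = (du/dtau, dv/dtau, -Gamma^u_ij Y'^i Y'^j, -Gamma^v_ij Y'^i Y'^j) with the Gammas evaluated at the stage position; h = 0.050000; intermediate values shown to 6 dp
step 0: u = 0.7500, v = 1.0000, du/dtau = 2.0000, dv/dtau = 0.1250
step 1:
  k1: at (u, v) = (0.750000, 1.000000), (du/dtau, dv/dtau) = (2.000000, 0.125000); Gamma_uuu = 0.061538, Gamma_uuv = 0.000000, Gamma_uvv = 0.473077, Gamma_vuu = 0.000000, Gamma_vuv = -0.146341, Gamma_vvv = 0.000000; k1 = (2.000000, 0.125000, -0.253546, 0.073171)
  k2: at (u, v) = (0.800000, 1.003125), (du/dtau, dv/dtau) = (1.993661, 0.126829); Gamma_uuu = 0.063872, Gamma_uuv = 0.000000, Gamma_uvv = 0.487341, Gamma_vuu = 0.000000, Gamma_vuv = -0.153997, Gamma_vvv = 0.000000; k2 = (1.993661, 0.126829, -0.261709, 0.077878)
  k3: at (u, v) = (0.799842, 1.003171), (du/dtau, dv/dtau) = (1.993457, 0.126947); Gamma_uuu = 0.063864, Gamma_uuv = 0.000000, Gamma_uvv = 0.487297, Gamma_vuu = 0.000000, Gamma_vuv = -0.153973, Gamma_vvv = 0.000000; k3 = (1.993457, 0.126947, -0.261642, 0.077930)
  k4: at (u, v) = (0.849673, 1.006347), (du/dtau, dv/dtau) = (1.986918, 0.128896); Gamma_uuu = 0.066143, Gamma_uuv = 0.000000, Gamma_uvv = 0.500731, Gamma_vuu = 0.000000, Gamma_vuv = -0.161771, Gamma_vvv = 0.000000; k4 = (1.986918, 0.128896, -0.269443, 0.082861)
  Y <- Y + (h/6)(k1 + 2k2 + 2k3 + k4): u = 0.8497, v = 1.0063, du/dtau = 1.9869, dv/dtau = 0.1289
step 2:
  k1: at (u, v) = (0.849676, 1.006345), (du/dtau, dv/dtau) = (1.986919, 0.128897); Gamma_uuu = 0.066143, Gamma_uuv = 0.000000, Gamma_uvv = 0.500732, Gamma_vuu = 0.000000, Gamma_vuv = -0.161772, Gamma_vvv = 0.000000; k1 = (1.986919, 0.128897, -0.269444, 0.082862)
  k2: at (u, v) = (0.899349, 1.009568), (du/dtau, dv/dtau) = (1.980183, 0.130969); Gamma_uuu = 0.068368, Gamma_uuv = 0.000000, Gamma_uvv = 0.513329, Gamma_vuu = 0.000000, Gamma_vuv = -0.169725, Gamma_vvv = 0.000000; k2 = (1.980183, 0.130969, -0.276884, 0.088033)
  k3: at (u, v) = (0.899181, 1.009620), (du/dtau, dv/dtau) = (1.979997, 0.131098); Gamma_uuu = 0.068360, Gamma_uuv = 0.000000, Gamma_uvv = 0.513287, Gamma_vuu = 0.000000, Gamma_vuv = -0.169697, Gamma_vvv = 0.000000; k3 = (1.979997, 0.131098, -0.276821, 0.088098)
  k4: at (u, v) = (0.948676, 1.012900), (du/dtau, dv/dtau) = (1.973078, 0.133302); Gamma_uuu = 0.070529, Gamma_uuv = 0.000000, Gamma_uvv = 0.525038, Gamma_vuu = 0.000000, Gamma_vuv = -0.177812, Gamma_vvv = 0.000000; k4 = (1.973078, 0.133302, -0.283903, 0.093534)
  Y <- Y + (h/6)(k1 + 2k2 + 2k3 + k4): u = 0.9487, v = 1.0129, du/dtau = 1.9731, dv/dtau = 0.1333


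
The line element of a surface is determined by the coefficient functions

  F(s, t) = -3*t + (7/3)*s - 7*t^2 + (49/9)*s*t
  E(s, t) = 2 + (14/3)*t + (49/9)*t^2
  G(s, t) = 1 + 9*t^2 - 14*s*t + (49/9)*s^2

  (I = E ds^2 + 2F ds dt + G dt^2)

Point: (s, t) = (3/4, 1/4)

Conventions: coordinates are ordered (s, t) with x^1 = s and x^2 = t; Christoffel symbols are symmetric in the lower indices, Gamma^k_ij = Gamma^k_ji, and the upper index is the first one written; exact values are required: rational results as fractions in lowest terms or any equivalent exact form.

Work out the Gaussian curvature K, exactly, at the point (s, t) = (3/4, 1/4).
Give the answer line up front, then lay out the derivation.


Answer: K = -112896/421201

E = 505/144, F = 19/12, G = 2, EG - F^2 = 649/144 at the point
E_s = 0, E_t = 133/18, F_s = 133/36, F_t = -29/12, G_s = 14/3, G_t = -6
E_tt = 98/9, F_st = 49/9, G_ss = 98/9
By Brioschi, K is (det M1 - det M2) divided by (EG - F^2) squared.
M1 = [[-E_tt/2 + F_st - G_ss/2, E_s/2, F_s - E_t/2], [F_t - G_s/2, E, F], [G_t/2, F, G]] = [[-49/9, 0, 0], [-19/4, 505/144, 19/12], [-3, 19/12, 2]]; det M1 = -31801/1296
M2 = [[0, E_t/2, G_s/2], [E_t/2, E, F], [G_s/2, F, G]] = [[0, 133/36, 7/3], [133/36, 505/144, 19/12], [7/3, 19/12, 2]]; det M2 = -24745/1296
det M1 - det M2 = -49/9; K = -49/9 / (649/144)^2 = -112896/421201


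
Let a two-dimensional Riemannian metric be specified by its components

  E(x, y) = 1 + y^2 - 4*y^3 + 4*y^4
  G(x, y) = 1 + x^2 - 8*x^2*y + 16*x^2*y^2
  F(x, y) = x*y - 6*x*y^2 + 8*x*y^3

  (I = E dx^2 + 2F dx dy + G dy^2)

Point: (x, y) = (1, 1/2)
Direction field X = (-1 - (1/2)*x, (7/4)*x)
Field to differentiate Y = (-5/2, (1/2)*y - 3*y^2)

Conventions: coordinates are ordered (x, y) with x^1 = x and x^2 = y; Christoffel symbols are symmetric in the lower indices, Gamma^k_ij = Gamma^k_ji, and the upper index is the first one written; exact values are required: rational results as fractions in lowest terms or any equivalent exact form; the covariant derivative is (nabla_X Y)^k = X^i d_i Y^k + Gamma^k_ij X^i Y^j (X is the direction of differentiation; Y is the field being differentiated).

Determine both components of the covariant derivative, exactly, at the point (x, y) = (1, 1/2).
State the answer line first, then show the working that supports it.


Answer: (nabla_X Y)^x = 0, (nabla_X Y)^y = -127/16

E = 1, F = 0, G = 2 at the point
E_x = 0, E_y = 0, F_x = 0, F_y = 1, G_x = 2, G_y = 8
EG - F^2 = 2;  g^inv = (1/2) * [[2, 0], [0, 1]]
first-kind symbols [ij,l] = (1/2)(d_i g_jl + d_j g_il - d_l g_ij): [xx,x] = E_x/2 = 0, [xx,y] = F_x - E_y/2 = 0, [xy,x] = E_y/2 = 0, [xy,y] = G_x/2 = 1, [yy,x] = F_y - G_x/2 = 0, [yy,y] = G_y/2 = 4
Gamma^x_ij = (G*[ij,x] - F*[ij,y])/(EG - F^2), Gamma^y_ij = (E*[ij,y] - F*[ij,x])/(EG - F^2)
Gamma_xxx = 0, Gamma_xxy = 0, Gamma_xyy = 0, Gamma_yxx = 0, Gamma_yxy = 1/2, Gamma_yyy = 2
X = (-3/2, 7/4), Y = (-5/2, -1/2) at the point


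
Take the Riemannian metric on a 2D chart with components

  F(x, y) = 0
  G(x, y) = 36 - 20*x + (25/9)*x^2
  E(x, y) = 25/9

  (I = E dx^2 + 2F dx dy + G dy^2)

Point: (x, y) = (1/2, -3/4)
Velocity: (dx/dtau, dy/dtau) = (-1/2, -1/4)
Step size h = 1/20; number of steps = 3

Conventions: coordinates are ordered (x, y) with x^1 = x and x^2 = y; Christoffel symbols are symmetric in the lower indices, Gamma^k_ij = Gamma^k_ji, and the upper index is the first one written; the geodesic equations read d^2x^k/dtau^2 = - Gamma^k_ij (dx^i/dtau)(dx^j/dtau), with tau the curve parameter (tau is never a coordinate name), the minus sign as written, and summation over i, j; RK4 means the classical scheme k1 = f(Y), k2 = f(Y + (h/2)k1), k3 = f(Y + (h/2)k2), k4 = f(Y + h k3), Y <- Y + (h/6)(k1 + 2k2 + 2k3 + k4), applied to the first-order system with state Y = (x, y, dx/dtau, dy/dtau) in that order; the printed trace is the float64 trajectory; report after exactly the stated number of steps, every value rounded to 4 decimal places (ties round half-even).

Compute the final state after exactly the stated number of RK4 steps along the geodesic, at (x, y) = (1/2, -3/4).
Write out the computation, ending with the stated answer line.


f(Y) = (dx/dtau, dy/dtau, -Gamma^x_ij Y'^i Y'^j, -Gamma^y_ij Y'^i Y'^j) with the Gammas evaluated at the stage position; h = 0.050000; intermediate values shown to 6 dp
step 0: x = 0.5000, y = -0.7500, dx/dtau = -0.5000, dy/dtau = -0.2500
step 1:
  k1: at (x, y) = (0.500000, -0.750000), (dx/dtau, dy/dtau) = (-0.500000, -0.250000); Gamma_xxx = 0.000000, Gamma_xxy = 0.000000, Gamma_xyy = 3.100000, Gamma_yxx = 0.000000, Gamma_yxy = -0.322581, Gamma_yyy = 0.000000; k1 = (-0.500000, -0.250000, -0.193750, 0.080645)
  k2: at (x, y) = (0.487500, -0.756250), (dx/dtau, dy/dtau) = (-0.504844, -0.247984); Gamma_xxx = 0.000000, Gamma_xxy = 0.000000, Gamma_xyy = 3.112500, Gamma_yxx = 0.000000, Gamma_yxy = -0.321285, Gamma_yyy = 0.000000; k2 = (-0.504844, -0.247984, -0.191406, 0.080445)
  k3: at (x, y) = (0.487379, -0.756200), (dx/dtau, dy/dtau) = (-0.504785, -0.247989); Gamma_xxx = 0.000000, Gamma_xxy = 0.000000, Gamma_xyy = 3.112621, Gamma_yxx = 0.000000, Gamma_yxy = -0.321273, Gamma_yyy = 0.000000; k3 = (-0.504785, -0.247989, -0.191421, 0.080435)
  k4: at (x, y) = (0.474761, -0.762399), (dx/dtau, dy/dtau) = (-0.509571, -0.245978); Gamma_xxx = 0.000000, Gamma_xxy = 0.000000, Gamma_xyy = 3.125239, Gamma_yxx = 0.000000, Gamma_yxy = -0.319976, Gamma_yyy = 0.000000; k4 = (-0.509571, -0.245978, -0.189094, 0.080214)
  Y <- Y + (h/6)(k1 + 2k2 + 2k3 + k4): x = 0.4748, y = -0.7624, dx/dtau = -0.5096, dy/dtau = -0.2460
step 2:
  k1: at (x, y) = (0.474760, -0.762399), (dx/dtau, dy/dtau) = (-0.509571, -0.245978); Gamma_xxx = 0.000000, Gamma_xxy = 0.000000, Gamma_xyy = 3.125240, Gamma_yxx = 0.000000, Gamma_yxy = -0.319975, Gamma_yyy = 0.000000; k1 = (-0.509571, -0.245978, -0.189093, 0.080214)
  k2: at (x, y) = (0.462020, -0.768549), (dx/dtau, dy/dtau) = (-0.514298, -0.243973); Gamma_xxx = 0.000000, Gamma_xxy = 0.000000, Gamma_xyy = 3.137980, Gamma_yxx = 0.000000, Gamma_yxy = -0.318676, Gamma_yyy = 0.000000; k2 = (-0.514298, -0.243973, -0.186781, 0.079972)
  k3: at (x, y) = (0.461902, -0.768499), (dx/dtau, dy/dtau) = (-0.514240, -0.243979); Gamma_xxx = 0.000000, Gamma_xxy = 0.000000, Gamma_xyy = 3.138098, Gamma_yxx = 0.000000, Gamma_yxy = -0.318664, Gamma_yyy = 0.000000; k3 = (-0.514240, -0.243979, -0.186797, 0.079962)
  k4: at (x, y) = (0.449048, -0.774598), (dx/dtau, dy/dtau) = (-0.518911, -0.241980); Gamma_xxx = 0.000000, Gamma_xxy = 0.000000, Gamma_xyy = 3.150952, Gamma_yxx = 0.000000, Gamma_yxy = -0.317364, Gamma_yyy = 0.000000; k4 = (-0.518911, -0.241980, -0.184502, 0.079700)
  Y <- Y + (h/6)(k1 + 2k2 + 2k3 + k4): x = 0.4490, y = -0.7746, dx/dtau = -0.5189, dy/dtau = -0.2420
step 3:
  k1: at (x, y) = (0.449047, -0.774598), (dx/dtau, dy/dtau) = (-0.518910, -0.241980); Gamma_xxx = 0.000000, Gamma_xxy = 0.000000, Gamma_xyy = 3.150953, Gamma_yxx = 0.000000, Gamma_yxy = -0.317364, Gamma_yyy = 0.000000; k1 = (-0.518910, -0.241980, -0.184502, 0.079700)
  k2: at (x, y) = (0.436074, -0.780648), (dx/dtau, dy/dtau) = (-0.523523, -0.239987); Gamma_xxx = 0.000000, Gamma_xxy = 0.000000, Gamma_xyy = 3.163926, Gamma_yxx = 0.000000, Gamma_yxy = -0.316063, Gamma_yyy = 0.000000; k2 = (-0.523523, -0.239987, -0.182223, 0.079420)
  k3: at (x, y) = (0.435959, -0.780598), (dx/dtau, dy/dtau) = (-0.523466, -0.239995); Gamma_xxx = 0.000000, Gamma_xxy = 0.000000, Gamma_xyy = 3.164041, Gamma_yxx = 0.000000, Gamma_yxy = -0.316052, Gamma_yyy = 0.000000; k3 = (-0.523466, -0.239995, -0.182240, 0.079410)
  k4: at (x, y) = (0.422873, -0.786598), (dx/dtau, dy/dtau) = (-0.528022, -0.238009); Gamma_xxx = 0.000000, Gamma_xxy = 0.000000, Gamma_xyy = 3.177127, Gamma_yxx = 0.000000, Gamma_yxy = -0.314750, Gamma_yyy = 0.000000; k4 = (-0.528022, -0.238009, -0.179979, 0.079112)
  Y <- Y + (h/6)(k1 + 2k2 + 2k3 + k4): x = 0.4229, y = -0.7866, dx/dtau = -0.5280, dy/dtau = -0.2380

Answer: x = 0.4229, y = -0.7866, dx/dtau = -0.5280, dy/dtau = -0.2380


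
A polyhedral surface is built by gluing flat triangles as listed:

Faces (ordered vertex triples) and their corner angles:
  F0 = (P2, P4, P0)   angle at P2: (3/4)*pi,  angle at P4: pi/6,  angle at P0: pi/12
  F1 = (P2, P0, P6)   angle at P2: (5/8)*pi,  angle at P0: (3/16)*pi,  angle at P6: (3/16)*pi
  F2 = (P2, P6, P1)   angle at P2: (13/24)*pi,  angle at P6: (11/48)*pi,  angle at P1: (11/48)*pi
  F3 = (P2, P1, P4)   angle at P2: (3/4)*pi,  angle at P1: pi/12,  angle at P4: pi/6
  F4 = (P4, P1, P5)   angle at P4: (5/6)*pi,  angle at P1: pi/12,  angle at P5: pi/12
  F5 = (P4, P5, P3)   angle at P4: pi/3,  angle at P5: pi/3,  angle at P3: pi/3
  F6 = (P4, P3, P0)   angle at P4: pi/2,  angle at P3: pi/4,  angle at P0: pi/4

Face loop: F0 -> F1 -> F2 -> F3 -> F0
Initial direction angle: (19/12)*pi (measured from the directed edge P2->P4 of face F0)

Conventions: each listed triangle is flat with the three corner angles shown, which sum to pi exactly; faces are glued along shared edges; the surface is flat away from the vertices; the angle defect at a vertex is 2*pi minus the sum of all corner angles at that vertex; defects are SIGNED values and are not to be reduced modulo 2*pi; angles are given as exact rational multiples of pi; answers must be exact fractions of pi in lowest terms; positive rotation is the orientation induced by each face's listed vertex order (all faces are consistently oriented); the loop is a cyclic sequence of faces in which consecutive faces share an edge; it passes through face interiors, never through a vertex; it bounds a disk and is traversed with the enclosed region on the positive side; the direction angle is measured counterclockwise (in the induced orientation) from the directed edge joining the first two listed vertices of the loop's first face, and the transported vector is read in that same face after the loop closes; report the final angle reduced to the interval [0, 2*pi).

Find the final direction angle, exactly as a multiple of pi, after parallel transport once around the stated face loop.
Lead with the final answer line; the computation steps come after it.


Answer: final direction angle = (11/12)*pi

enclosed vertex P2: corner angles sum to (8/3)*pi, defect = 2*pi - (8/3)*pi = (-2/3)*pi
the rotation equals the total enclosed defect, so the final angle is initial + defects (mod 2*pi)
final angle = (19/12)*pi - (2/3)*pi = (11/12)*pi (mod 2*pi)


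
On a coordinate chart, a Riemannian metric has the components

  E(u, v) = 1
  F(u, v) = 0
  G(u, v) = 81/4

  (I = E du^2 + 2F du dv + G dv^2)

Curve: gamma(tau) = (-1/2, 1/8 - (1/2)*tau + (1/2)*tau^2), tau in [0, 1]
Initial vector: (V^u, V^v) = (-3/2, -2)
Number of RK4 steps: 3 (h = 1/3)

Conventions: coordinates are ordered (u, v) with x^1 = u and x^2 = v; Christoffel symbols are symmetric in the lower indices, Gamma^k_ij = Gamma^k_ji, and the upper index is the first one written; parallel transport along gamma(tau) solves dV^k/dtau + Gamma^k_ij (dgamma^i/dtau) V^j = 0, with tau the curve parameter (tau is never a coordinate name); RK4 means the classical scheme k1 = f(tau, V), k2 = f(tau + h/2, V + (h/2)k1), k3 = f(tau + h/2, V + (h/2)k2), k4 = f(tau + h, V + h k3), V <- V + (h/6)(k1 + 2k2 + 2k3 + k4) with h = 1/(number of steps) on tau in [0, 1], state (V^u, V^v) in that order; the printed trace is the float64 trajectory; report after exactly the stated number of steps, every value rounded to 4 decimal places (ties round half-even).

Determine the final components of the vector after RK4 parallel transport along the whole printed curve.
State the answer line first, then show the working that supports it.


Answer: V^u = -1.5000, V^v = -2.0000

gamma'(tau) = (0, -1/2 + tau); f(tau, V)^k = -Gamma^k_ij(gamma(tau)) gamma'^i(tau) V^j; h = 1/3; intermediate values shown to 6 dp
curve data and Christoffel symbols at the stage parameters:
  tau = 0.000000: gamma = (-0.500000, 0.125000), gamma' = (0.000000, -0.500000); Gamma_uuu = 0.000000, Gamma_uuv = 0.000000, Gamma_uvv = 0.000000, Gamma_vuu = 0.000000, Gamma_vuv = 0.000000, Gamma_vvv = 0.000000
  tau = 0.166667: gamma = (-0.500000, 0.055556), gamma' = (0.000000, -0.333333); Gamma_uuu = 0.000000, Gamma_uuv = 0.000000, Gamma_uvv = 0.000000, Gamma_vuu = 0.000000, Gamma_vuv = 0.000000, Gamma_vvv = 0.000000
  tau = 0.333333: gamma = (-0.500000, 0.013889), gamma' = (0.000000, -0.166667); Gamma_uuu = 0.000000, Gamma_uuv = 0.000000, Gamma_uvv = 0.000000, Gamma_vuu = 0.000000, Gamma_vuv = 0.000000, Gamma_vvv = 0.000000
  tau = 0.500000: gamma = (-0.500000, 0.000000), gamma' = (0.000000, 0.000000); Gamma_uuu = 0.000000, Gamma_uuv = 0.000000, Gamma_uvv = 0.000000, Gamma_vuu = 0.000000, Gamma_vuv = 0.000000, Gamma_vvv = 0.000000
  tau = 0.666667: gamma = (-0.500000, 0.013889), gamma' = (0.000000, 0.166667); Gamma_uuu = 0.000000, Gamma_uuv = 0.000000, Gamma_uvv = 0.000000, Gamma_vuu = 0.000000, Gamma_vuv = 0.000000, Gamma_vvv = 0.000000
  tau = 0.833333: gamma = (-0.500000, 0.055556), gamma' = (0.000000, 0.333333); Gamma_uuu = 0.000000, Gamma_uuv = 0.000000, Gamma_uvv = 0.000000, Gamma_vuu = 0.000000, Gamma_vuv = 0.000000, Gamma_vvv = 0.000000
  tau = 1.000000: gamma = (-0.500000, 0.125000), gamma' = (0.000000, 0.500000); Gamma_uuu = 0.000000, Gamma_uuv = 0.000000, Gamma_uvv = 0.000000, Gamma_vuu = 0.000000, Gamma_vuv = 0.000000, Gamma_vvv = 0.000000
step 0: V^u = -1.5000, V^v = -2.0000
step 1: k1 = (0.000000, 0.000000), k2 = (0.000000, 0.000000), k3 = (0.000000, 0.000000), k4 = (0.000000, 0.000000); V <- V + (h/6)(k1 + 2k2 + 2k3 + k4): V^u = -1.5000, V^v = -2.0000
step 2: k1 = (0.000000, 0.000000), k2 = (0.000000, 0.000000), k3 = (0.000000, 0.000000), k4 = (0.000000, 0.000000); V <- V + (h/6)(k1 + 2k2 + 2k3 + k4): V^u = -1.5000, V^v = -2.0000
step 3: k1 = (0.000000, 0.000000), k2 = (0.000000, 0.000000), k3 = (0.000000, 0.000000), k4 = (0.000000, 0.000000); V <- V + (h/6)(k1 + 2k2 + 2k3 + k4): V^u = -1.5000, V^v = -2.0000


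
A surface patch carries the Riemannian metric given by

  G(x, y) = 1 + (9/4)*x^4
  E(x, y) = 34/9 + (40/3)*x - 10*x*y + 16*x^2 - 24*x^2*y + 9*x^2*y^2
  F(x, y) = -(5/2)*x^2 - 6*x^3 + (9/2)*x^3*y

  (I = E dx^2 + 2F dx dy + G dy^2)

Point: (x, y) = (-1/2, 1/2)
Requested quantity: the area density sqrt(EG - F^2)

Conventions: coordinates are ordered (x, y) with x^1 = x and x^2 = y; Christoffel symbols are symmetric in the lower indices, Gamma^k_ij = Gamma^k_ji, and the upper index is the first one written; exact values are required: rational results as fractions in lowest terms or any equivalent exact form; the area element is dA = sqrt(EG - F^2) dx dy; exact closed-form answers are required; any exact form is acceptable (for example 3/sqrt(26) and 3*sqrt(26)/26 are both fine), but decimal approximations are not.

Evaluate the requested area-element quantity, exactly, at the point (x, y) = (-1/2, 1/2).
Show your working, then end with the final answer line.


E = 169/144, F = -5/32, G = 73/64; EG - F^2 = 757/576

Answer: sqrt(EG - F^2) = sqrt(757)/24


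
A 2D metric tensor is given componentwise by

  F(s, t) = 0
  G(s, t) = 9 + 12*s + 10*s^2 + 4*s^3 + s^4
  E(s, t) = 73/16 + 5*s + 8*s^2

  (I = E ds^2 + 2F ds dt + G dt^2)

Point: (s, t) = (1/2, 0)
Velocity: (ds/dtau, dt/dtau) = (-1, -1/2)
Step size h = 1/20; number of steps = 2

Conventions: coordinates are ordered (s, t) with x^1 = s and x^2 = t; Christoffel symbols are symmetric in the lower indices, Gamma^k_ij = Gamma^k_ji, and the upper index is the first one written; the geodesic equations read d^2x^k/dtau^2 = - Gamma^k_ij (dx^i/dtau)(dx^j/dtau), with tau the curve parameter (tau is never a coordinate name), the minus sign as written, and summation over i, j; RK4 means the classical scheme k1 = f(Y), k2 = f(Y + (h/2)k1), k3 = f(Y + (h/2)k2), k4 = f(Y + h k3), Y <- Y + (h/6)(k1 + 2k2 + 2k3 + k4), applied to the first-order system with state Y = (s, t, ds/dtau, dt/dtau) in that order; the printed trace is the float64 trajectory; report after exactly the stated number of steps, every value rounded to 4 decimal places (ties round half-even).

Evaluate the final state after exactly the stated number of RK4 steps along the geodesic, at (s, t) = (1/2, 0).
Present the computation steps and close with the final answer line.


f(Y) = (ds/dtau, dt/dtau, -Gamma^s_ij Y'^i Y'^j, -Gamma^t_ij Y'^i Y'^j) with the Gammas evaluated at the stage position; h = 0.050000; intermediate values shown to 6 dp
step 0: s = 0.5000, t = 0.0000, ds/dtau = -1.0000, dt/dtau = -0.5000
step 1:
  k1: at (s, t) = (0.500000, 0.000000), (ds/dtau, dt/dtau) = (-1.000000, -0.500000); Gamma_sss = 0.717241, Gamma_sst = 0.000000, Gamma_stt = -1.406897, Gamma_tss = 0.000000, Gamma_tst = 0.705882, Gamma_ttt = 0.000000; k1 = (-1.000000, -0.500000, -0.365517, -0.705882)
  k2: at (s, t) = (0.475000, -0.012500), (ds/dtau, dt/dtau) = (-1.009138, -0.517647); Gamma_sss = 0.720618, Gamma_sst = 0.000000, Gamma_stt = -1.408990, Gamma_tss = 0.000000, Gamma_tst = 0.706481, Gamma_ttt = 0.000000; k2 = (-1.009138, -0.517647, -0.356297, -0.738099)
  k3: at (s, t) = (0.474772, -0.012941), (ds/dtau, dt/dtau) = (-1.008907, -0.518452); Gamma_sss = 0.720646, Gamma_sst = 0.000000, Gamma_stt = -1.409008, Gamma_tss = 0.000000, Gamma_tst = 0.706486, Gamma_ttt = 0.000000; k3 = (-1.008907, -0.518452, -0.354810, -0.739084)
  k4: at (s, t) = (0.449555, -0.025923), (ds/dtau, dt/dtau) = (-1.017740, -0.536954); Gamma_sss = 0.723435, Gamma_sst = 0.000000, Gamma_stt = -1.410912, Gamma_tss = 0.000000, Gamma_tst = 0.706891, Gamma_ttt = 0.000000; k4 = (-1.017740, -0.536954, -0.342537, -0.772604)
  Y <- Y + (h/6)(k1 + 2k2 + 2k3 + k4): s = 0.4496, t = -0.0259, ds/dtau = -1.0178, dt/dtau = -0.5369
step 2:
  k1: at (s, t) = (0.449551, -0.025910), (ds/dtau, dt/dtau) = (-1.017752, -0.536940); Gamma_sss = 0.723435, Gamma_sst = 0.000000, Gamma_stt = -1.410912, Gamma_tss = 0.000000, Gamma_tst = 0.706891, Gamma_ttt = 0.000000; k1 = (-1.017752, -0.536940, -0.342575, -0.772593)
  k2: at (s, t) = (0.424108, -0.039333), (ds/dtau, dt/dtau) = (-1.026317, -0.556255); Gamma_sss = 0.725545, Gamma_sst = 0.000000, Gamma_stt = -1.412568, Gamma_tss = 0.000000, Gamma_tst = 0.707090, Gamma_ttt = 0.000000; k2 = (-1.026317, -0.556255, -0.327159, -0.807346)
  k3: at (s, t) = (0.423893, -0.039816), (ds/dtau, dt/dtau) = (-1.025931, -0.557124); Gamma_sss = 0.725560, Gamma_sst = 0.000000, Gamma_stt = -1.412581, Gamma_tss = 0.000000, Gamma_tst = 0.707090, Gamma_ttt = 0.000000; k3 = (-1.025931, -0.557124, -0.325230, -0.808305)
  k4: at (s, t) = (0.398255, -0.053766), (ds/dtau, dt/dtau) = (-1.034014, -0.577356); Gamma_sss = 0.726871, Gamma_sst = 0.000000, Gamma_stt = -1.413914, Gamma_tss = 0.000000, Gamma_tst = 0.707061, Gamma_ttt = 0.000000; k4 = (-1.034014, -0.577356, -0.305845, -0.844222)
  Y <- Y + (h/6)(k1 + 2k2 + 2k3 + k4): s = 0.3982, t = -0.0538, ds/dtau = -1.0340, dt/dtau = -0.5773

Answer: s = 0.3982, t = -0.0538, ds/dtau = -1.0340, dt/dtau = -0.5773


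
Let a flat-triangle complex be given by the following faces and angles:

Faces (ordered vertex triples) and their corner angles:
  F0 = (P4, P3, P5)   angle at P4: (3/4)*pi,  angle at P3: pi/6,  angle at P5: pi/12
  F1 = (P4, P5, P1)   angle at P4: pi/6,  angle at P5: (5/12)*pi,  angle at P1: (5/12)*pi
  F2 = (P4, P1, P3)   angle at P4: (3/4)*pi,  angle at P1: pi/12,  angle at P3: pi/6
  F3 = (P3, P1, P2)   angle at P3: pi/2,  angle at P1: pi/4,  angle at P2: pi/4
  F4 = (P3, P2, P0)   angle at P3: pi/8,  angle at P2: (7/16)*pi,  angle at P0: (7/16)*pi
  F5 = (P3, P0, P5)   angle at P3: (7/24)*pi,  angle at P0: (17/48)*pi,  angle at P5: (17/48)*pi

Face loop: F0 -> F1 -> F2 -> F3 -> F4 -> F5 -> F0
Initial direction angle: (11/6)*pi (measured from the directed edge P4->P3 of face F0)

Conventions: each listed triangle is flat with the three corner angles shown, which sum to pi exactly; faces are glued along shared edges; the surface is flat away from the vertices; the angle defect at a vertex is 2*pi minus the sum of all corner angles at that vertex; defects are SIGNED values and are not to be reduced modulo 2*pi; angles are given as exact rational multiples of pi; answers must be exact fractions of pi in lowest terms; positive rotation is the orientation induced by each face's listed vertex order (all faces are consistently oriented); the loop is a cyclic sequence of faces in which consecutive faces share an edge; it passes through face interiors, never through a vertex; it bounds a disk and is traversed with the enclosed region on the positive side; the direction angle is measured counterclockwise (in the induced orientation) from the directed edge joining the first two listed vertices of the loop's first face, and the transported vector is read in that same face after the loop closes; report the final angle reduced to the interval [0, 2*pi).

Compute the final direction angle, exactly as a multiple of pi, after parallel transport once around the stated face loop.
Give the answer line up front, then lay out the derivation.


Answer: final direction angle = (11/12)*pi

enclosed vertex P3: corner angles sum to (5/4)*pi, defect = 2*pi - (5/4)*pi = (3/4)*pi
enclosed vertex P4: corner angles sum to (5/3)*pi, defect = 2*pi - (5/3)*pi = pi/3
the rotation equals the total enclosed defect, so the final angle is initial + defects (mod 2*pi)
final angle = (11/6)*pi + (13/12)*pi = (11/12)*pi (mod 2*pi)


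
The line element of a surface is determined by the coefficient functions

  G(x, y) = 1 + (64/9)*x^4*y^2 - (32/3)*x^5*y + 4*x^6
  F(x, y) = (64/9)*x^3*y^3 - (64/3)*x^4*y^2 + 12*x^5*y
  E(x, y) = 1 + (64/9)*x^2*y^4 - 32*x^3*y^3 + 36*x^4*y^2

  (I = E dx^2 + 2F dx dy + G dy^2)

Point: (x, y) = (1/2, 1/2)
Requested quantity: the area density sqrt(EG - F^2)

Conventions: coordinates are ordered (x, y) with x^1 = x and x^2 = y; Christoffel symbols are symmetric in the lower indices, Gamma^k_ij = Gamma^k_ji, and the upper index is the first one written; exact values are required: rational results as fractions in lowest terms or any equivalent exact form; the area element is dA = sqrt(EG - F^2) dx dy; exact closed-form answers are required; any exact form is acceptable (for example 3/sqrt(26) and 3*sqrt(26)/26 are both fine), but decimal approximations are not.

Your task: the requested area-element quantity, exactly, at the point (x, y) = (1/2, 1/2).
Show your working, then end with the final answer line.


E = 169/144, F = -5/144, G = 145/144; EG - F^2 = 85/72

Answer: sqrt(EG - F^2) = sqrt(170)/12


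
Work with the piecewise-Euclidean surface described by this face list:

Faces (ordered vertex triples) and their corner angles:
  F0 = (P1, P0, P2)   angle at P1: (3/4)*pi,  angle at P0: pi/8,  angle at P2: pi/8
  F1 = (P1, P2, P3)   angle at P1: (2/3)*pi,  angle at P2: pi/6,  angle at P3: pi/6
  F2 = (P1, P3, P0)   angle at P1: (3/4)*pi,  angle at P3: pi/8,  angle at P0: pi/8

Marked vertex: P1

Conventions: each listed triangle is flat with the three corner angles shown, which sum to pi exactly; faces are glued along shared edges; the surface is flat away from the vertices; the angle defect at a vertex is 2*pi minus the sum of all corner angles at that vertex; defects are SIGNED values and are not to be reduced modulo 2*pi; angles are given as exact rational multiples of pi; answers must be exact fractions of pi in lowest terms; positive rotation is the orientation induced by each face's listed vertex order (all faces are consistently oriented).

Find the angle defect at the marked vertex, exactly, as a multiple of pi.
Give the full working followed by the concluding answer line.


Sum of corner angles at P1: (13/6)*pi
defect = 2*pi - (13/6)*pi

Answer: defect(P1) = -pi/6


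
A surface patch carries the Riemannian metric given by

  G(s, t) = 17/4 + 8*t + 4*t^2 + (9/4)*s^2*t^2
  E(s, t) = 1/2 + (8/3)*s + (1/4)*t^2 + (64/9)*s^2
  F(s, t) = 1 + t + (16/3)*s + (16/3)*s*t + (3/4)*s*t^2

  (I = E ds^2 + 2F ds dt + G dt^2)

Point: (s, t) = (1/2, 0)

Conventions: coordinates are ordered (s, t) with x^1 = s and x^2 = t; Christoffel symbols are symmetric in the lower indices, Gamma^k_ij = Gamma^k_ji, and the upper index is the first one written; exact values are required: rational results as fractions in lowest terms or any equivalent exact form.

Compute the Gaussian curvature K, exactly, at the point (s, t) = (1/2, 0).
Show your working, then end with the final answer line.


E = 65/18, F = 11/3, G = 17/4, EG - F^2 = 137/72 at the point
E_s = 88/9, E_t = 0, F_s = 16/3, F_t = 11/3, G_s = 0, G_t = 8
E_tt = 1/2, F_st = 16/3, G_ss = 0
Using the Brioschi determinant formula for K from the metric derivatives:
M1 = [[-E_tt/2 + F_st - G_ss/2, E_s/2, F_s - E_t/2], [F_t - G_s/2, E, F], [G_t/2, F, G]] = [[61/12, 44/9, 16/3], [11/3, 65/18, 11/3], [4, 11/3, 17/4]]; det M1 = -41/288
M2 = [[0, E_t/2, G_s/2], [E_t/2, E, F], [G_s/2, F, G]] = [[0, 0, 0], [0, 65/18, 11/3], [0, 11/3, 17/4]]; det M2 = 0
det M1 - det M2 = -41/288; K = -41/288 / (137/72)^2 = -738/18769

Answer: K = -738/18769


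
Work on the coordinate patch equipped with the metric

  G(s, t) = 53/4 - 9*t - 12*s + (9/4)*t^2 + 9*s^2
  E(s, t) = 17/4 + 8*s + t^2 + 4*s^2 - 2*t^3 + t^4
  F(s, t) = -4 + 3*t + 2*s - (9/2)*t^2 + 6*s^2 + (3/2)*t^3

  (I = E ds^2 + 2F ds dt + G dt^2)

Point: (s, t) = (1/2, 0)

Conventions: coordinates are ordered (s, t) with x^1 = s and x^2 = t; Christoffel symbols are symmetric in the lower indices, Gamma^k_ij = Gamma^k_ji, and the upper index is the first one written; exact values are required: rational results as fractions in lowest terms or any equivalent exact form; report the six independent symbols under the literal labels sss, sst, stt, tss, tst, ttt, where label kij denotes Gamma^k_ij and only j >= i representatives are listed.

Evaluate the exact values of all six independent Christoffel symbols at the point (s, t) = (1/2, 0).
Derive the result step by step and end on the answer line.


E = 37/4, F = -3/2, G = 19/2 at the point
E_s = 12, E_t = 0, F_s = 8, F_t = 3, G_s = -3, G_t = -9
EG - F^2 = 685/8;  g^inv = (8/685) * [[19/2, 3/2], [3/2, 37/4]]
first-kind symbols [ij,l] = (1/2)(d_i g_jl + d_j g_il - d_l g_ij): [ss,s] = E_s/2 = 6, [ss,t] = F_s - E_t/2 = 8, [st,s] = E_t/2 = 0, [st,t] = G_s/2 = -3/2, [tt,s] = F_t - G_s/2 = 9/2, [tt,t] = G_t/2 = -9/2
Gamma^s_ij = (G*[ij,s] - F*[ij,t])/(EG - F^2), Gamma^t_ij = (E*[ij,t] - F*[ij,s])/(EG - F^2)

Answer: Gamma_sss = 552/685, Gamma_sst = -18/685, Gamma_stt = 288/685, Gamma_tss = 664/685, Gamma_tst = -111/685, Gamma_ttt = -279/685


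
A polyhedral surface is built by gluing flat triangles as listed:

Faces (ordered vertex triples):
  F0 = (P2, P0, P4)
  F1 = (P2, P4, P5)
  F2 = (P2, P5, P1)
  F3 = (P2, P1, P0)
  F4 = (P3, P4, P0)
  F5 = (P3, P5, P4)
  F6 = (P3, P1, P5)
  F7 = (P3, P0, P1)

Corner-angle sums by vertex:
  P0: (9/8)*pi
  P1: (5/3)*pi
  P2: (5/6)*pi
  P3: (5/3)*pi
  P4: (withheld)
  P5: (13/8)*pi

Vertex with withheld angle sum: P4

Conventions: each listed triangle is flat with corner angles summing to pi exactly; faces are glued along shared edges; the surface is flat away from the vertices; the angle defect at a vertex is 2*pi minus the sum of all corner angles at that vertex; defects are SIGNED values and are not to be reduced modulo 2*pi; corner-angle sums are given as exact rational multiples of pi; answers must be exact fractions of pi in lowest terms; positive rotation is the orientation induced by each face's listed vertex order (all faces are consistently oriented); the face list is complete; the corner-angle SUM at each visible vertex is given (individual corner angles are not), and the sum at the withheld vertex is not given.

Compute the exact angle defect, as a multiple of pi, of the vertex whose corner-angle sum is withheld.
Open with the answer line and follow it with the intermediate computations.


Answer: defect(P4) = (11/12)*pi

V = 6, E = 12, F = 8; chi = V - E + F = 2
Gauss-Bonnet: total defect = 2*pi*chi = 4*pi; visible defects sum to (37/12)*pi


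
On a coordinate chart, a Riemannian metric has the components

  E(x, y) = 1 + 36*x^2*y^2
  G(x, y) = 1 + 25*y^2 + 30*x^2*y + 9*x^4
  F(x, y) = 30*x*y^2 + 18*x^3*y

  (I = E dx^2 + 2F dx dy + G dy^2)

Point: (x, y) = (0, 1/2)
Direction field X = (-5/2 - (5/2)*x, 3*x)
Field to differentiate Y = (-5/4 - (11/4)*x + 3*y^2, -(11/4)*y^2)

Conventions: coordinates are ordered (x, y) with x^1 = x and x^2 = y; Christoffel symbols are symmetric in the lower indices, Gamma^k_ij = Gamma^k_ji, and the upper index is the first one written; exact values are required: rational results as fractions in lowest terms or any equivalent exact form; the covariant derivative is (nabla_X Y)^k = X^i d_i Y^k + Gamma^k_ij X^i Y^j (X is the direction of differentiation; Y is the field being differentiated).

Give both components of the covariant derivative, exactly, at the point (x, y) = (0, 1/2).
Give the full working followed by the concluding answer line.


E = 1, F = 0, G = 29/4 at the point
E_x = 0, E_y = 0, F_x = 15/2, F_y = 0, G_x = 0, G_y = 25
EG - F^2 = 29/4;  g^inv = (4/29) * [[29/4, 0], [0, 1]]
first-kind symbols [ij,l] = (1/2)(d_i g_jl + d_j g_il - d_l g_ij): [xx,x] = E_x/2 = 0, [xx,y] = F_x - E_y/2 = 15/2, [xy,x] = E_y/2 = 0, [xy,y] = G_x/2 = 0, [yy,x] = F_y - G_x/2 = 0, [yy,y] = G_y/2 = 25/2
Gamma^x_ij = (G*[ij,x] - F*[ij,y])/(EG - F^2), Gamma^y_ij = (E*[ij,y] - F*[ij,x])/(EG - F^2)
Gamma_xxx = 0, Gamma_xxy = 0, Gamma_xyy = 0, Gamma_yxx = 30/29, Gamma_yxy = 0, Gamma_yyy = 50/29
X = (-5/2, 0), Y = (-1/2, -11/16) at the point

Answer: (nabla_X Y)^x = 55/8, (nabla_X Y)^y = 75/58


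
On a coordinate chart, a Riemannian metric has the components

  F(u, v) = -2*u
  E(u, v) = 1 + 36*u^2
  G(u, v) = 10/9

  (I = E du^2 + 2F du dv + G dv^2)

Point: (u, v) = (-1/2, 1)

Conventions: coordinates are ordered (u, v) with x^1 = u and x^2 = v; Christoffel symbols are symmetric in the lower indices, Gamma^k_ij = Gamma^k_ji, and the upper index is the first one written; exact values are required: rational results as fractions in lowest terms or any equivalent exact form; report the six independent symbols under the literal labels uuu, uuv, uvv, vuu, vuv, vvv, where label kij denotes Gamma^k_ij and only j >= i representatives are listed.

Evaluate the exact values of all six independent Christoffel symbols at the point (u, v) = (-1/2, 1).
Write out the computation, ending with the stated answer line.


E = 10, F = 1, G = 10/9 at the point
E_u = -36, E_v = 0, F_u = -2, F_v = 0, G_u = 0, G_v = 0
EG - F^2 = 91/9;  g^inv = (9/91) * [[10/9, -1], [-1, 10]]
first-kind symbols [ij,l] = (1/2)(d_i g_jl + d_j g_il - d_l g_ij): [uu,u] = E_u/2 = -18, [uu,v] = F_u - E_v/2 = -2, [uv,u] = E_v/2 = 0, [uv,v] = G_u/2 = 0, [vv,u] = F_v - G_u/2 = 0, [vv,v] = G_v/2 = 0
Gamma^u_ij = (G*[ij,u] - F*[ij,v])/(EG - F^2), Gamma^v_ij = (E*[ij,v] - F*[ij,u])/(EG - F^2)

Answer: Gamma_uuu = -162/91, Gamma_uuv = 0, Gamma_uvv = 0, Gamma_vuu = -18/91, Gamma_vuv = 0, Gamma_vvv = 0


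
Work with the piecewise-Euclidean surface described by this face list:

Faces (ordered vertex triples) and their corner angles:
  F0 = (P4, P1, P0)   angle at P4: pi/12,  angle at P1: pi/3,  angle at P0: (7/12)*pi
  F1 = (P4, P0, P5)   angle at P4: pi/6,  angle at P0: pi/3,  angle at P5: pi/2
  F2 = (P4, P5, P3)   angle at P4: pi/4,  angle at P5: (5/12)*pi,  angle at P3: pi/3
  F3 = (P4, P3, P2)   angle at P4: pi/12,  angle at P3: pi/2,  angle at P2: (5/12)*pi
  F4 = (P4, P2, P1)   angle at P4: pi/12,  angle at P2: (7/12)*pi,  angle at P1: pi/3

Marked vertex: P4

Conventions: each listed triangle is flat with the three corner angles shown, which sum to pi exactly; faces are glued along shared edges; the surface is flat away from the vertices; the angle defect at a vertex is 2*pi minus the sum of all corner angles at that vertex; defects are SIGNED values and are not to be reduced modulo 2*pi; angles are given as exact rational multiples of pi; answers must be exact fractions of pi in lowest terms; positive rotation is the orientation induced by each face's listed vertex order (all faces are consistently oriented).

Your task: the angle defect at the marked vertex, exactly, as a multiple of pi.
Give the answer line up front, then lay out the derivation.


Answer: defect(P4) = (4/3)*pi

Sum of corner angles at P4: (2/3)*pi
defect = 2*pi - (2/3)*pi


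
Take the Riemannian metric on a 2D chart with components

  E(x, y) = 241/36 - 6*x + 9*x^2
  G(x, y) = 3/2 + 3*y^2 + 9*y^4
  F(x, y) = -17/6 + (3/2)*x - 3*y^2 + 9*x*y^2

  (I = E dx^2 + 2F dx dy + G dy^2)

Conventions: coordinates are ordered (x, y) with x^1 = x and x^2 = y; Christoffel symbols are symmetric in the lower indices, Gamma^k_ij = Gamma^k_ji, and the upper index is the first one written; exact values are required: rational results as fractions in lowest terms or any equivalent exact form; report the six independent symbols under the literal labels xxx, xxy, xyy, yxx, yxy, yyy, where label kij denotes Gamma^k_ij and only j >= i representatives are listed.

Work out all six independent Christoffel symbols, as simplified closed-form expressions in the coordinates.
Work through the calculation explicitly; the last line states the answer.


E = 241/36 - 6*x + 9*x^2; F = -17/6 + (3/2)*x - 3*y^2 + 9*x*y^2; G = 3/2 + 3*y^2 + 9*y^4
Gamma^k_ij = (1/2) g^{kl} (d_i g_jl + d_j g_il - d_l g_ij), with g^inv = (1/(EG-F^2)) [[G, -F], [-F, E]]
first partials: E_x = -6 + 18*x, E_y = 0, F_x = 3/2 + 9*y^2, F_y = -6*y + 18*x*y, G_x = 0, G_y = 6*y + 36*y^3
D = EG - F^2 = 145/72 - (1/2)*x + (37/12)*y^2 + (45/4)*x^2 + 42*x*y^2 + (205/4)*y^4
expanded: Gamma^x_xx = (G E_x - 2F F_x + F E_y)/(2D), Gamma^x_xy = (G E_y - F G_x)/(2D), Gamma^x_yy = (2G F_y - G G_x - F G_y)/(2D), Gamma^y_xx = (2E F_x - E E_y - F E_x)/(2D), Gamma^y_xy = (E G_x - F E_y)/(2D), Gamma^y_yy = (E G_y - 2F F_y + F G_x)/(2D); substitute and cancel common factors

Answer: Gamma_xxx = (810*x + 1512*y^2 - 18)/(810*x^2 + 3024*x*y^2 - 36*x + 3690*y^4 + 222*y^2 + 145), Gamma_xxy = 0, Gamma_xyy = (1620*x*y + 3024*y^3 - 36*y)/(810*x^2 + 3024*x*y^2 - 36*x + 3690*y^4 + 222*y^2 + 145), Gamma_yxx = (1512*x + 3690*y^2 + 111)/(810*x^2 + 3024*x*y^2 - 36*x + 3690*y^4 + 222*y^2 + 145), Gamma_yxy = 0, Gamma_yyy = (3024*x*y + 7380*y^3 + 222*y)/(810*x^2 + 3024*x*y^2 - 36*x + 3690*y^4 + 222*y^2 + 145)


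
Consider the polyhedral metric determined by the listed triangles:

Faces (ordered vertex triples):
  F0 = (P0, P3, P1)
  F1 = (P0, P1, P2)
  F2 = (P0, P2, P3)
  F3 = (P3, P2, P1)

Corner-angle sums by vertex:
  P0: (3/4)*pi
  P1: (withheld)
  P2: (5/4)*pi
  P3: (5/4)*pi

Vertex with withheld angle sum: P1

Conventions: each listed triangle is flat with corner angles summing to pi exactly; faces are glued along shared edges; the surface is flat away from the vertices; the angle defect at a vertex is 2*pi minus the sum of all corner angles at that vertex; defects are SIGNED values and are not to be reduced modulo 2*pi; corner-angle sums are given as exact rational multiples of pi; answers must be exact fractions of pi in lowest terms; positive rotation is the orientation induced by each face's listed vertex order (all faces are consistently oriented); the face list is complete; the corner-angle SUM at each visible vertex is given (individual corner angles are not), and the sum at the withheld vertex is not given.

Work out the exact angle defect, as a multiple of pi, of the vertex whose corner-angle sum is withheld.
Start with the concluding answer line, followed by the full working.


Answer: defect(P1) = (5/4)*pi

V = 4, E = 6, F = 4; chi = V - E + F = 2
Gauss-Bonnet: total defect = 2*pi*chi = 4*pi; visible defects sum to (11/4)*pi


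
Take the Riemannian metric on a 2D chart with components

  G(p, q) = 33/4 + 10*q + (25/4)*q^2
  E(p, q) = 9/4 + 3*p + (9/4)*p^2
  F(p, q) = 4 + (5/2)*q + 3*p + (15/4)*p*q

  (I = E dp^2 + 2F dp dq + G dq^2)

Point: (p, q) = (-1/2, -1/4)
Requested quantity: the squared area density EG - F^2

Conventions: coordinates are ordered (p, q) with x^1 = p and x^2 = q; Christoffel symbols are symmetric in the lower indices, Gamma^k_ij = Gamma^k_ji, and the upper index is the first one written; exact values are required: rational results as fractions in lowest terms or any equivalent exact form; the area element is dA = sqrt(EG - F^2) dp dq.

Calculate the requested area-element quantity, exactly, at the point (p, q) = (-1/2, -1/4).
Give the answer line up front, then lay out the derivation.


Answer: EG - F^2 = 657/256

E = 21/16, F = 75/32, G = 393/64; EG - F^2 = 657/256


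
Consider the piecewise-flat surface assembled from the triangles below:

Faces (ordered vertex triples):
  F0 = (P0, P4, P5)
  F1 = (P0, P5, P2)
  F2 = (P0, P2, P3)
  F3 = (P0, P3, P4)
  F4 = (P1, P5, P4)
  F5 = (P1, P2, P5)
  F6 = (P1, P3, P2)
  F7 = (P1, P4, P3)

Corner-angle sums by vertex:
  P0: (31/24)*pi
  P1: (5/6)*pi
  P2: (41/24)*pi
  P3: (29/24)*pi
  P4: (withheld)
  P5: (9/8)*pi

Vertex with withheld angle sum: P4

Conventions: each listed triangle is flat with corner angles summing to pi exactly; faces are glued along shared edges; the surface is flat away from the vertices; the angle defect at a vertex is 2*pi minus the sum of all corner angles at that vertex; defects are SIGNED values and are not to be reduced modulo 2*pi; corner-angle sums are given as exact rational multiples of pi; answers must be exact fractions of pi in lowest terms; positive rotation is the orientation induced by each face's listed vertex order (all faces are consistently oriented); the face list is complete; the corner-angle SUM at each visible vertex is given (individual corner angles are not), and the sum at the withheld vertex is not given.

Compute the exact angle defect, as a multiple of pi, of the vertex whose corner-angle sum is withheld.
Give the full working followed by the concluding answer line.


V = 6, E = 12, F = 8; chi = V - E + F = 2
Gauss-Bonnet: total defect = 2*pi*chi = 4*pi; visible defects sum to (23/6)*pi

Answer: defect(P4) = pi/6
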